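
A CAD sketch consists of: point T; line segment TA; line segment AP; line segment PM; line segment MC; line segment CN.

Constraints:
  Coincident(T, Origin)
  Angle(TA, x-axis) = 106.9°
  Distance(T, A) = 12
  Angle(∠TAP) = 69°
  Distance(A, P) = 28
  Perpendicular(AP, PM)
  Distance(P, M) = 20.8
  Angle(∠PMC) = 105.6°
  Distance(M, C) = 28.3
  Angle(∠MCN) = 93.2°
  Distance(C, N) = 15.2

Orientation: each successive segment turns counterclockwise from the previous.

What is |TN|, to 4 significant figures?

8.914

∠PMC = 105.6° gives MC at 22.30° from the x-axis; with |MC| = 28.3, C = (13.38, -11.39). ∠MCN = 93.2° gives CN at 109.1° from the x-axis; with |CN| = 15.2, N = (8.404, 2.971). Then |TN| = |N − T| = 8.914.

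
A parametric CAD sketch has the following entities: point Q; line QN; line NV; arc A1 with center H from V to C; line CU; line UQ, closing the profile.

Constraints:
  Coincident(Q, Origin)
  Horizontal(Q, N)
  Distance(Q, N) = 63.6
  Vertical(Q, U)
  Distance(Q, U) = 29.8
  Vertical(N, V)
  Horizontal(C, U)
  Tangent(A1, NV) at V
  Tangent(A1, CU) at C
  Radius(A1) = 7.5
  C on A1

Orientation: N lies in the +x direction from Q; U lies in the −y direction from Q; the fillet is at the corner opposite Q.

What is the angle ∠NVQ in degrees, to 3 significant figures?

70.7°

Q is at the origin; Q and N share the same y with |QN| = 63.6 and N on the +x side, so N = (63.6, 0.00). QU is vertical with |QU| = 29.8 and U on the −y side, so U = (0.00, -29.8). The virtual corner opposite Q is at (63.6, -29.8). Since A1 is tangent to NV there, HV ⟂ NV and the tangent condition forces HC to be normal to CU, with radius 7.5, so the center H sits 7.5 in from both sides at H = (56.1, -22.3). That places the tangent points at V = (63.6, -22.3) on NV and C = (56.1, -29.8) on CU. Then cos ∠NVQ = VN·VQ / (|VN||VQ|), giving 70.7°.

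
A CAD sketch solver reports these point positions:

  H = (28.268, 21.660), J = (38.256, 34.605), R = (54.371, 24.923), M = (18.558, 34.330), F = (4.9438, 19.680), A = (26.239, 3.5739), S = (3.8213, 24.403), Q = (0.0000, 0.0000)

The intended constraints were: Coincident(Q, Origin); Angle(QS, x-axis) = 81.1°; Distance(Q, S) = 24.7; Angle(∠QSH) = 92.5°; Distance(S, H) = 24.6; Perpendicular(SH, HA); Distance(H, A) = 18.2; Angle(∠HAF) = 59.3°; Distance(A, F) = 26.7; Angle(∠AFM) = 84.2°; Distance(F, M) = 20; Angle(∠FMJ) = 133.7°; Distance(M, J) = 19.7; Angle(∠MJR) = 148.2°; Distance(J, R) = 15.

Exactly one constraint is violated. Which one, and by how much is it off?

Distance(J, R) = 15 — off by 3.80.

Q = (0.00, 0.00) ✓; QS at 81.10° ✓; |QS| = 24.70 ✓; ∠QSH = 92.50° ✓; |SH| = 24.60 ✓; ∠(SH, HA) = 90.00° ✓; |HA| = 18.20 ✓; ∠HAF = 59.30° ✓; |AF| = 26.70 ✓; ∠AFM = 84.20° ✓; |FM| = 20.00 ✓; ∠FMJ = 133.7° ✓; |MJ| = 19.70 ✓; ∠MJR = 148.2° ✓; |JR| = 18.80 ✗.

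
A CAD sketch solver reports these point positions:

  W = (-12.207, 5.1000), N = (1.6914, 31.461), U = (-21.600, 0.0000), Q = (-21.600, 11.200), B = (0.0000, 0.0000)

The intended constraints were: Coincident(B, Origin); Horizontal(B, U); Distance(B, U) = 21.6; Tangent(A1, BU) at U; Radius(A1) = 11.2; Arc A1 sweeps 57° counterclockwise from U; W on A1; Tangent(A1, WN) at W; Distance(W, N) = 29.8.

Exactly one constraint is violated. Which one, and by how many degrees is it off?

Tangent(A1, WN) at W — off by 5.20°.

B = (0.00, 0.00) ✓; B.y = 0.00, U.y = 0.00 ✓; |BU| = 21.60 ✓; ∠(QU, UB) = 90.00° ✓; |QU| = 11.20 ✓; bearing(Q→W) − bearing(Q→U) = 57.00° ✓; |QW| = 11.20 ✓; ∠(QW, WN) = 84.80° ✗; |WN| = 29.80 ✓.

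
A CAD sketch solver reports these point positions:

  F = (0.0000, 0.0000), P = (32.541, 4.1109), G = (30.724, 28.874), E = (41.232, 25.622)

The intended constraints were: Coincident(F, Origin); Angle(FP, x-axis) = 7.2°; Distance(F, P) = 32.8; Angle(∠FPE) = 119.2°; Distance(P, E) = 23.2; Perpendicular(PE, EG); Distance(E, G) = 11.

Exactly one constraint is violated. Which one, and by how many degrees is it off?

Perpendicular(PE, EG) — off by 4.80°.

F = (0.00, 0.00) ✓; FP at 7.200° ✓; |FP| = 32.80 ✓; ∠FPE = 119.2° ✓; |PE| = 23.20 ✓; ∠(PE, EG) = 94.80° ✗; |EG| = 11.00 ✓.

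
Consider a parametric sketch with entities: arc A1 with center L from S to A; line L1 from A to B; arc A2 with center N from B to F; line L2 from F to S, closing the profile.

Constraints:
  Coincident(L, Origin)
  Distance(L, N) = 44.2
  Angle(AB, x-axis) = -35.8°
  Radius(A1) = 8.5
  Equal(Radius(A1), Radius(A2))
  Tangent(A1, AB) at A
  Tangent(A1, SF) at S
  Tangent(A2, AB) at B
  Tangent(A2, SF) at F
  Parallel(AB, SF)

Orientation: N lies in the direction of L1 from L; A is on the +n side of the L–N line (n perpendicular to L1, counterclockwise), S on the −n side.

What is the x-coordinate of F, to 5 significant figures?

30.877

The slot axis is L1's direction at -35.8°, so u = (cos -35.8°, sin -35.8°) = (0.81106, -0.58496) and n = (−sin -35.8°, cos -35.8°) = (0.58496, 0.81106). L is at the origin and N lies 44.2 along u from L, so N = 44.2·u = (35.849, -25.855). Tangency of A1 to both parallel lines with radius 8.5 puts A and S at L ± 8.5·n: A = (4.9721, 6.8940), S = (-4.9721, -6.8940). Equal radii place B and F the same way about N: B = N + 8.5·n = (40.821, -18.961), F = N − 8.5·n = (30.877, -32.749). So F.x = 30.877.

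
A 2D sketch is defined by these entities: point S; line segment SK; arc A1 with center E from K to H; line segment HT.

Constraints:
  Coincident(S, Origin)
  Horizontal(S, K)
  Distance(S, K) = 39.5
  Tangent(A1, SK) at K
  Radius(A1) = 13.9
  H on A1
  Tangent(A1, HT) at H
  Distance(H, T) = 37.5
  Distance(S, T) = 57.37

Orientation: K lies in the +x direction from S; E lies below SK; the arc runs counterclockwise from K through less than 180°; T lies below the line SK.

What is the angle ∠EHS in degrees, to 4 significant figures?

151.6°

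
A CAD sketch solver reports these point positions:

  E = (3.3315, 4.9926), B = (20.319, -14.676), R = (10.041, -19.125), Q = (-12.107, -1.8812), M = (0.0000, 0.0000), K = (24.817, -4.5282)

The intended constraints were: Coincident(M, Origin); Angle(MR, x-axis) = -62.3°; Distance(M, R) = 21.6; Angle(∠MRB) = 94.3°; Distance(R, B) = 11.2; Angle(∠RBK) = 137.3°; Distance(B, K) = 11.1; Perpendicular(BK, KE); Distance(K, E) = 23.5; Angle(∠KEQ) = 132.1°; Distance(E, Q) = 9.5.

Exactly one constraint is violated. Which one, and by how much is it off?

Distance(E, Q) = 9.5 — off by 7.40.

M = (0.00, 0.00) ✓; MR at -62.30° ✓; |MR| = 21.60 ✓; ∠MRB = 94.29° ✓; |RB| = 11.20 ✓; ∠RBK = 137.3° ✓; |BK| = 11.10 ✓; ∠(BK, KE) = 90.01° ✓; |KE| = 23.50 ✓; ∠KEQ = 132.1° ✓; |EQ| = 16.90 ✗.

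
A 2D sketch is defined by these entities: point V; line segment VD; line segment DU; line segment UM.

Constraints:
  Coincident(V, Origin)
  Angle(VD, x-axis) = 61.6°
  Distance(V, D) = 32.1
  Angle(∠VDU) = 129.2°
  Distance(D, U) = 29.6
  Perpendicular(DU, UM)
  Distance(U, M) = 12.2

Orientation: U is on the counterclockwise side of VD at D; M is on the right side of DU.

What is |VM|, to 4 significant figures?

62.16

V is at the origin; VD runs at 61.6° with length 32.1, so D = 32.1·(cos 61.6°, sin 61.6°) = (15.27, 28.24). ∠VDU = 129.2°, so DU runs at 61.6° + (180° − 129.2°) = 112.4° from the x-axis; with |DU| = 29.6, U = D + 29.6·(cos 112.4°, sin 112.4°) = (3.988, 55.60). DU is perpendicular to UM; with |UM| = 12.2 on the right of DU, M = U + 12.2·(0.9245, 0.3811) = (15.27, 60.25). Then |VM| = |M − V| = 62.16.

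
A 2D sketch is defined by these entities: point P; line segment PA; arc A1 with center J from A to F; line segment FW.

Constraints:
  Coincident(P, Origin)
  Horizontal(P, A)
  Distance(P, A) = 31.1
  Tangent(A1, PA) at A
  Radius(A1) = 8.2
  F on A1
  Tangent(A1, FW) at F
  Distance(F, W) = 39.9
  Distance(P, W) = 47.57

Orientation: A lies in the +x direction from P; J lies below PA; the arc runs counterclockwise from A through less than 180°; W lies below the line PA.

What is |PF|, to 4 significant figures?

23.97

Checks: |JF| = 8.200 ✓; ∠(JF, FW) = 90.00° ✓; |FW| = 39.90 ✓; |PW| = 47.57 ✓.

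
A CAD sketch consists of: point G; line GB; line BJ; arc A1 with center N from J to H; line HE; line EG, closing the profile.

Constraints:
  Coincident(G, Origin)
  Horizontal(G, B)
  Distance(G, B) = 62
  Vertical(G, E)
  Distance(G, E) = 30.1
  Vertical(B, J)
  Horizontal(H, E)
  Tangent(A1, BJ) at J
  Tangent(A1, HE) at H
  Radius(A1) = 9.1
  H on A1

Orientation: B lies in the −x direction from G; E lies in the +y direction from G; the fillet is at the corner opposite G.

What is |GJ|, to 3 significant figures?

65.5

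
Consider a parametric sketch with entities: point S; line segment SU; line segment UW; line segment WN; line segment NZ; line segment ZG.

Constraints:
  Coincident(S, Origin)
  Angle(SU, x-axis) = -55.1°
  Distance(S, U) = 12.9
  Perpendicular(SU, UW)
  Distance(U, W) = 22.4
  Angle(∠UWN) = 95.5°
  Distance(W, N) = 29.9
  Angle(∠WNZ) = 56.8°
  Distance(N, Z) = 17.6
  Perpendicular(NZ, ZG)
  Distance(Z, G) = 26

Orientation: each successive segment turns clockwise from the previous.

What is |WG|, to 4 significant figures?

1.571

S is at the origin; SU runs at -55.1° with length 12.9, so U = (7.381, -10.58). The perpendicularity gives UW at right angles to SU, so UW runs at -145.1°; with |UW| = 22.4, W = (-10.99, -23.40). ∠UWN = 95.5° gives WN at 130.4° from the x-axis; with |WN| = 29.9, N = (-30.37, -0.6260). ∠WNZ = 56.8° gives NZ at 7.200° from the x-axis; with |NZ| = 17.6, Z = (-12.91, 1.580). The perpendicularity gives ZG at right angles to NZ, so ZG runs at -82.80°; with |ZG| = 26.0, G = (-9.650, -24.22). Then |WG| = |G − W| = 1.571.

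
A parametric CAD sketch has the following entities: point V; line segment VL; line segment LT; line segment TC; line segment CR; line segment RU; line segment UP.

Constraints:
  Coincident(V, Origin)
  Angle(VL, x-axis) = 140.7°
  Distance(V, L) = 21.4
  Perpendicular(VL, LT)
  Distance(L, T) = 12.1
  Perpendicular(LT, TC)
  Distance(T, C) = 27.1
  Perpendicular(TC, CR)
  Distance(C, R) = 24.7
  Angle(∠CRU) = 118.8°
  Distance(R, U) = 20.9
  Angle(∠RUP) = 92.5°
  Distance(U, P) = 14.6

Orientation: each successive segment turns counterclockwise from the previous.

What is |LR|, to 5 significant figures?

29.886

V is at the origin; VL runs at 140.7° with length 21.4, so L = (-16.560, 13.554). VL is perpendicular to LT, so LT runs at -129.30°; with |LT| = 12.1, T = (-24.224, 4.1909). The perpendicularity gives TC at right angles to LT, so TC runs at -39.300°; with |TC| = 27.1, C = (-3.2530, -12.974). The perpendicularity gives CR at right angles to TC, so CR runs at 50.700°; with |CR| = 24.7, R = (12.391, 6.1401). Then |LR| = |R − L| = 29.886.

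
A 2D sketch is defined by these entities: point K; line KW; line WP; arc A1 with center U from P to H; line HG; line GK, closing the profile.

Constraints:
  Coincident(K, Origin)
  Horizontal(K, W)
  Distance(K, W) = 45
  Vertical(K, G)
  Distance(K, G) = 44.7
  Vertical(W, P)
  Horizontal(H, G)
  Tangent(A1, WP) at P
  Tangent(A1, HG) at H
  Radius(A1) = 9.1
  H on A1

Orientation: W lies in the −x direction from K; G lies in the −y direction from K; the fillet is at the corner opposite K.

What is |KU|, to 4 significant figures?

50.56

K is at the origin; KW is horizontal with |KW| = 45.0 and W on the −x side, so W = (-45.00, 0.000). K and G share the same x with |KG| = 44.7 and G on the −y side, so G = (0.000, -44.70). The virtual corner opposite K is at (-45.00, -44.70). The tangent condition forces UP to be normal to WP and tangency of A1 to HG means the radius UH is perpendicular to HG, with radius 9.1, so the center U sits 9.1 in from both sides at U = (-35.90, -35.60). Then |KU| = |U − K| = 50.56.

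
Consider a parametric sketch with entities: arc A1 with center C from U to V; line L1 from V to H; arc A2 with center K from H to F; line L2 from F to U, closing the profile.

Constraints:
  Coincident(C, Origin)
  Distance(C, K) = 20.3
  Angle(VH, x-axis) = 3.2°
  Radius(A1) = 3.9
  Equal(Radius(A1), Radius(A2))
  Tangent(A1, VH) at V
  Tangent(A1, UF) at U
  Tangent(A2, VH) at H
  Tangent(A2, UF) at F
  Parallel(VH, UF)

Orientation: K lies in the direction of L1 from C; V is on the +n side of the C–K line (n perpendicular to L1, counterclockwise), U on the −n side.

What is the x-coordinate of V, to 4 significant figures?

-0.2177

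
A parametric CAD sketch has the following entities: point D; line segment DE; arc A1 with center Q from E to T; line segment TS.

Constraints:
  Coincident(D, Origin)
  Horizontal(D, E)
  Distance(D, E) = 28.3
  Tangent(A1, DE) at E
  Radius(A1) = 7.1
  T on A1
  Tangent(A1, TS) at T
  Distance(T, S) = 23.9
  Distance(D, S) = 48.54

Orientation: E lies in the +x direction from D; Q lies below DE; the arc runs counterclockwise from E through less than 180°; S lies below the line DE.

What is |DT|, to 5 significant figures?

25.646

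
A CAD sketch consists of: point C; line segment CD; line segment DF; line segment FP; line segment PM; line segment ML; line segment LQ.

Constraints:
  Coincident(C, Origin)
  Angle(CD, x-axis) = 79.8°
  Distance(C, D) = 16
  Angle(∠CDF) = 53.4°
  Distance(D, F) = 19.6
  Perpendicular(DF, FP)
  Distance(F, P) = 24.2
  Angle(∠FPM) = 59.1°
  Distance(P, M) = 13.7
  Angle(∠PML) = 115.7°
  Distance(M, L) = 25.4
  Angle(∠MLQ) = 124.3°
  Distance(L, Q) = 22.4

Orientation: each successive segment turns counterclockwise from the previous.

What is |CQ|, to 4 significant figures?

37.72

C is at the origin; CD runs at 79.8° with length 16.0, so D = (2.833, 15.75). ∠CDF = 53.4° gives DF at -153.6° from the x-axis; with |DF| = 19.6, F = (-14.72, 7.032). DF ⟂ FP, so FP runs at -63.60°; with |FP| = 24.2, P = (-3.962, -14.64). ∠FPM = 59.1° gives PM at 57.30° from the x-axis; with |PM| = 13.7, M = (3.439, -3.115). ∠PML = 115.7° gives ML at 121.6° from the x-axis; with |ML| = 25.4, L = (-9.870, 18.52). ∠MLQ = 124.3° gives LQ at 177.3° from the x-axis; with |LQ| = 22.4, Q = (-32.25, 19.57). Then |CQ| = |Q − C| = 37.72.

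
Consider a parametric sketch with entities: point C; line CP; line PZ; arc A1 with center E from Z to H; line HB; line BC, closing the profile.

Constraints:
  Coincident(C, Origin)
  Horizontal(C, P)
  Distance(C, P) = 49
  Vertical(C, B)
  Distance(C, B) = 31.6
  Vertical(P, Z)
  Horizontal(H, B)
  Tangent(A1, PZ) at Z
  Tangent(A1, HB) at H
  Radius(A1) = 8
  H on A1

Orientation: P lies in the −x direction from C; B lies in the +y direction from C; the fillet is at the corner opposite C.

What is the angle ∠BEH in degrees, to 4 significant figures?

78.96°

C is at the origin; C and P share the same y with |CP| = 49.0 and P on the −x side, so P = (-49.00, 0.000). C and B share the same x with |CB| = 31.6 and B on the +y side, so B = (0.000, 31.60). The virtual corner opposite C is at (-49.00, 31.60). The tangent condition forces EZ to be normal to PZ and the tangent condition forces EH to be normal to HB, with radius 8.0, so the center E sits 8.0 in from both sides at E = (-41.00, 23.60). That places the tangent points at Z = (-49.00, 23.60) on PZ and H = (-41.00, 31.60) on HB. Then cos ∠BEH = EB·EH / (|EB||EH|), giving 78.96°.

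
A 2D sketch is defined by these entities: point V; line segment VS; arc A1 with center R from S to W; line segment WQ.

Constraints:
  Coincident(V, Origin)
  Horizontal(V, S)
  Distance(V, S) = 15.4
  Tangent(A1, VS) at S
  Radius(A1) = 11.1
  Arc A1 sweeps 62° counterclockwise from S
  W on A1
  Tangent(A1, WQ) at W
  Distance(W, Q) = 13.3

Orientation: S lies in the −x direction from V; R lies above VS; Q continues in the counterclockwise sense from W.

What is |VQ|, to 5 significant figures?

17.644

V is at the origin; V and S share the same y with |VS| = 15.4 and S on the −x side, so S = (-15.400, 0.0000). Since A1 is tangent to VS there, RS ⟂ VS, so R = S + (0, 11.1) = (-15.400, 11.100). On A1, S sits at bearing -90° from R; a 62° counterclockwise sweep puts W at bearing -28°, so W = R + 11.1·(cos -28°, sin -28°) = (-5.5993, 5.8889). The tangent condition forces RW to be normal to WQ, so WQ runs along (−sin -28°, cos -28°); with |WQ| = 13.3, Q = (0.64469, 17.632). Then |VQ| = |Q − V| = 17.644.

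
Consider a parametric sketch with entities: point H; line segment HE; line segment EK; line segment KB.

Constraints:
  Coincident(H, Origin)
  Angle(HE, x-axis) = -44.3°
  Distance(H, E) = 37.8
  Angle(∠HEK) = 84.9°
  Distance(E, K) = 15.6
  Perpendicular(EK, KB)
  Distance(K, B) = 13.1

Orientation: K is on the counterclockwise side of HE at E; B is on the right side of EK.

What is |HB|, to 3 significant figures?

52.2

∠HEK = 84.9°, so EK runs at -44.3° + (180° − 84.9°) = 50.8° from the x-axis; with |EK| = 15.6, K = E + 15.6·(cos 50.8°, sin 50.8°) = (36.9, -14.3). The perpendicularity gives KB at right angles to EK; with |KB| = 13.1 on the right of EK, B = K + 13.1·(0.775, -0.632) = (47.1, -22.6). Then |HB| = |B − H| = 52.2.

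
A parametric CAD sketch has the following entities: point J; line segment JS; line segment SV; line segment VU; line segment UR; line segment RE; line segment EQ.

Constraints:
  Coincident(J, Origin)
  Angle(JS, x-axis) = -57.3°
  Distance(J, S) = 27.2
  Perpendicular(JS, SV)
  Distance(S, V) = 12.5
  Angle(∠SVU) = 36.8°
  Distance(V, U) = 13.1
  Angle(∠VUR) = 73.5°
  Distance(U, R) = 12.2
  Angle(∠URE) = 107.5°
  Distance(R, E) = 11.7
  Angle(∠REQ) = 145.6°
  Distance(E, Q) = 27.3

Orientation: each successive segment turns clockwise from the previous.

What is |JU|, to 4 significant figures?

19.46

J is at the origin; JS runs at -57.3° with length 27.2, so S = (14.69, -22.89). The perpendicularity gives SV at right angles to JS, so SV runs at -147.3°; with |SV| = 12.5, V = (4.176, -29.64). ∠SVU = 36.8° gives VU at 69.50° from the x-axis; with |VU| = 13.1, U = (8.763, -17.37). Then |JU| = |U − J| = 19.46.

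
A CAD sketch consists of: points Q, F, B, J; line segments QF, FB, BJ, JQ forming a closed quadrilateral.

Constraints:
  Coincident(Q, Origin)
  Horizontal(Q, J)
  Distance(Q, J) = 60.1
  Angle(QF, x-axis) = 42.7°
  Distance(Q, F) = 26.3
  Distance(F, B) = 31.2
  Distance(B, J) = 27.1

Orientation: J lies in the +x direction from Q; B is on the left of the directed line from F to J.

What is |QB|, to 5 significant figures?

55.634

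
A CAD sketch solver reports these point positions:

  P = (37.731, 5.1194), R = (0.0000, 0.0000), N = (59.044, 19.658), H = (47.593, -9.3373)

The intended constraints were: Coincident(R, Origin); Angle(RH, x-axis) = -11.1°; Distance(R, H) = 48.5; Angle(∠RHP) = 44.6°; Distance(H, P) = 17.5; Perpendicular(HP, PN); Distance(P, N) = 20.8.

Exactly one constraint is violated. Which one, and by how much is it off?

Distance(P, N) = 20.8 — off by 5.00.

R = (0.00, 0.00) ✓; RH at -11.10° ✓; |RH| = 48.50 ✓; ∠RHP = 44.60° ✓; |HP| = 17.50 ✓; ∠(HP, PN) = 90.00° ✓; |PN| = 25.80 ✗.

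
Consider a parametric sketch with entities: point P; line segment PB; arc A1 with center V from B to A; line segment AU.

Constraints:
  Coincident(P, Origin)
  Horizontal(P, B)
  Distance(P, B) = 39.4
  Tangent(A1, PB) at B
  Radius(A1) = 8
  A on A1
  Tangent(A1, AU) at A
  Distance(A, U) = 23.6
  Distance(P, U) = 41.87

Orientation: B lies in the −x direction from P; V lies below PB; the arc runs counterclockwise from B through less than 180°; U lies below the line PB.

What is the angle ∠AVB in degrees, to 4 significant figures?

134.2°

Checks: ∠(VB, BP) = 90.00° ✓; |VB| = 8.000 ✓; |VA| = 8.000 ✓; ∠(VA, AU) = 90.00° ✓; |AU| = 23.60 ✓; |PU| = 41.87 ✓.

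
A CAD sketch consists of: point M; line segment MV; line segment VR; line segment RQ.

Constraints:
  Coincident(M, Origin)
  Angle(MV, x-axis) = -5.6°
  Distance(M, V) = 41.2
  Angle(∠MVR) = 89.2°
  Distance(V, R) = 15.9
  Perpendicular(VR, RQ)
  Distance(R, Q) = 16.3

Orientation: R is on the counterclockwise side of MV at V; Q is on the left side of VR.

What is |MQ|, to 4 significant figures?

29.23

M is at the origin; MV runs at -5.6° with length 41.2, so V = 41.2·(cos -5.6°, sin -5.6°) = (41.00, -4.020). ∠MVR = 89.2°, so VR runs at -5.6° + (180° − 89.2°) = 85.20° from the x-axis; with |VR| = 15.9, R = V + 15.9·(cos 85.20°, sin 85.20°) = (42.33, 11.82). The perpendicularity gives RQ at right angles to VR; with |RQ| = 16.3 on the left of VR, Q = R + 16.3·(-0.9965, 0.08368) = (26.09, 13.19). Then |MQ| = |Q − M| = 29.23.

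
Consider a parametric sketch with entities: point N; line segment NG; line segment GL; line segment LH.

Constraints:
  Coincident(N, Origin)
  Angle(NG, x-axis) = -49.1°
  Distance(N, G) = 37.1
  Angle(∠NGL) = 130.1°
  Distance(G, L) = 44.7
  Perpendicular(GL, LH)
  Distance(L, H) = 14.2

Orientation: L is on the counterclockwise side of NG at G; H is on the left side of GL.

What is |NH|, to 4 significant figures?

70.05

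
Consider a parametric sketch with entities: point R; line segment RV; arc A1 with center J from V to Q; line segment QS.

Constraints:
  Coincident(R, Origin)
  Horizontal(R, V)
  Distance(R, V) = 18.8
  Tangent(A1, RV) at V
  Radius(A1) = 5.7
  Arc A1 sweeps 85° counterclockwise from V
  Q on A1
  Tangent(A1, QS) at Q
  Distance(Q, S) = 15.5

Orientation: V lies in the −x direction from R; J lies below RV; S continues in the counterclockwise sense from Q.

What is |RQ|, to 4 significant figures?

25.03

Tangency of A1 to RV means the radius JV is perpendicular to RV, so J = V + (0, -5.7) = (-18.80, -5.700). On A1, V sits at bearing 90° from J; an 85° counterclockwise sweep puts Q at bearing 175°, so Q = J + 5.7·(cos 175°, sin 175°) = (-24.48, -5.203). Then |RQ| = |Q − R| = 25.03.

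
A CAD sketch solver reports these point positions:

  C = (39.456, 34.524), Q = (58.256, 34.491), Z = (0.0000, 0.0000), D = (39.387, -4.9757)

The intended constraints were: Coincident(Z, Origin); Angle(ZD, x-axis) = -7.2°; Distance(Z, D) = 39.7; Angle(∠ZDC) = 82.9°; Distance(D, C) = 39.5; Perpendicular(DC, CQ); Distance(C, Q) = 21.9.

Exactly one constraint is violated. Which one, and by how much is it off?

Distance(C, Q) = 21.9 — off by 3.10.

Z = (0.00, 0.00) ✓; ZD at -7.200° ✓; |ZD| = 39.70 ✓; ∠ZDC = 82.90° ✓; |DC| = 39.50 ✓; ∠(DC, CQ) = 90.00° ✓; |CQ| = 18.80 ✗.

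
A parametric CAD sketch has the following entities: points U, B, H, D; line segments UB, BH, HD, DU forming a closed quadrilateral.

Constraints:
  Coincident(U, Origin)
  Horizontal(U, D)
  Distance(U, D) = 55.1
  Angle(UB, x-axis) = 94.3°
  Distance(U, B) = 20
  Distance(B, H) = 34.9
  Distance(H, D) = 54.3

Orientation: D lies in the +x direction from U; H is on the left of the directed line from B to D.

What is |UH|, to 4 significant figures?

50.11

U is at the origin; UD is horizontal with |UD| = 55.1 and D in +x, so D = (55.1, 0). UB runs at 94.3° with |UB| = 20.0, so B = (-1.500, 19.94). H is determined by |BH| = 34.9 and |HD| = 54.3 together: it lies at the intersection of circle(B, 34.9) and circle(D, 54.3). With |BD| = 60.01, the foot of the radical line on BD is 15.59 from B and the perpendicular offset is √(34.9² − 15.59²) = 31.23. Taking the left-of-BD solution: H = (23.58, 44.21).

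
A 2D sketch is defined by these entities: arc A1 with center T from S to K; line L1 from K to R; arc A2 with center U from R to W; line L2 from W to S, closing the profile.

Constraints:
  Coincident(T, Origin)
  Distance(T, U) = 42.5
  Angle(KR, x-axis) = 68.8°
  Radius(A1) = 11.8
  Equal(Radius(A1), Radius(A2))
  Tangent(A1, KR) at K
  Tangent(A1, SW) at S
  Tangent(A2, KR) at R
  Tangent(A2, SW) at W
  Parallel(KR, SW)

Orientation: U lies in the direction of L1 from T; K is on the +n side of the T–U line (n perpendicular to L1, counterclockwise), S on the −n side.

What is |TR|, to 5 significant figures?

44.108

The slot axis is L1's direction at 68.8°, so u = (cos 68.8°, sin 68.8°) = (0.36162, 0.93232) and n = (−sin 68.8°, cos 68.8°) = (-0.93232, 0.36162). T is at the origin and U lies 42.5 along u from T, so U = 42.5·u = (15.369, 39.624). Tangency of A1 to both parallel lines with radius 11.8 puts K and S at T ± 11.8·n: K = (-11.001, 4.2672), S = (11.001, -4.2672). Equal radii place R and W the same way about U: R = U + 11.8·n = (4.3676, 43.891), W = U − 11.8·n = (26.370, 35.357). Then |TR| = |R − T| = 44.108.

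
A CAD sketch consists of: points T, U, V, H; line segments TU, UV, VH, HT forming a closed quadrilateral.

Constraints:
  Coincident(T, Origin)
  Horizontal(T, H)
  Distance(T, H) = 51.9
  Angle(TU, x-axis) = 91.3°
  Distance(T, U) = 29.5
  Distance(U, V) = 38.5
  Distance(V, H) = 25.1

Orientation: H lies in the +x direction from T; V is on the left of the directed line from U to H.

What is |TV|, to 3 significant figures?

41.7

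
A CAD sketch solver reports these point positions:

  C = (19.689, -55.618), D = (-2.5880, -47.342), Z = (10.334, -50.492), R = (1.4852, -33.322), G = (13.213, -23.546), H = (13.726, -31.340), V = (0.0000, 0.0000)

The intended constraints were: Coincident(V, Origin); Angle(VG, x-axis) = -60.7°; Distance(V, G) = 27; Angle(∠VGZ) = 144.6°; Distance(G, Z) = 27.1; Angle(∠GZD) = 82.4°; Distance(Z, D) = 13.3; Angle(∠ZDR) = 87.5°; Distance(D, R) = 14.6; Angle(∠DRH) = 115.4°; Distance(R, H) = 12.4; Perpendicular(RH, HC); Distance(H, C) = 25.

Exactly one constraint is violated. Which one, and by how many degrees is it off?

Perpendicular(RH, HC) — off by 4.60°.

V = (0.00, 0.00) ✓; VG at -60.70° ✓; |VG| = 27.00 ✓; ∠VGZ = 144.6° ✓; |GZ| = 27.10 ✓; ∠GZD = 82.40° ✓; |ZD| = 13.30 ✓; ∠ZDR = 87.50° ✓; |DR| = 14.60 ✓; ∠DRH = 115.4° ✓; |RH| = 12.40 ✓; ∠(RH, HC) = 85.40° ✗; |HC| = 25.00 ✓.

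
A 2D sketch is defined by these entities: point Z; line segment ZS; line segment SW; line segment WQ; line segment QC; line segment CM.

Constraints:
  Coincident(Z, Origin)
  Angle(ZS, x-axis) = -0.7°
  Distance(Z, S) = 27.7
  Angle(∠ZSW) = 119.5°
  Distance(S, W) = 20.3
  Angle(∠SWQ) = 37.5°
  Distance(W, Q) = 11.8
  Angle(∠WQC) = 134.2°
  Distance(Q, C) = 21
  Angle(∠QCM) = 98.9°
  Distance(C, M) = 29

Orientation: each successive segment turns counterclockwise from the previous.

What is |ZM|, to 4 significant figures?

49.08

∠WQC = 134.2° gives QC at -111.9° from the x-axis; with |QC| = 21.0, C = (19.16, -6.756). ∠QCM = 98.9° gives CM at -30.80° from the x-axis; with |CM| = 29.0, M = (44.07, -21.61). Then |ZM| = |M − Z| = 49.08.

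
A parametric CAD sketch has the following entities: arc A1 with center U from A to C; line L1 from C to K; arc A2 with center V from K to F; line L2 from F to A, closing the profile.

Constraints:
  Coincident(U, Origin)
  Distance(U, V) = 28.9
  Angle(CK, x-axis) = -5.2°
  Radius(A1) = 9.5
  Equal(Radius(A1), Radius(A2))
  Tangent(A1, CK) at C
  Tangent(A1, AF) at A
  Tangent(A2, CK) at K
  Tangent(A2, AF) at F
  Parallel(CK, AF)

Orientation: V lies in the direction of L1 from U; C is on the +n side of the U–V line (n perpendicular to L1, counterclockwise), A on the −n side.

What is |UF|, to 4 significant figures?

30.42

Tangency of A1 to both parallel lines with radius 9.5 puts C and A at U ± 9.5·n: C = (0.8610, 9.461), A = (-0.8610, -9.461). Equal radii place K and F the same way about V: K = V + 9.5·n = (29.64, 6.842), F = V − 9.5·n = (27.92, -12.08). Then |UF| = |F − U| = 30.42.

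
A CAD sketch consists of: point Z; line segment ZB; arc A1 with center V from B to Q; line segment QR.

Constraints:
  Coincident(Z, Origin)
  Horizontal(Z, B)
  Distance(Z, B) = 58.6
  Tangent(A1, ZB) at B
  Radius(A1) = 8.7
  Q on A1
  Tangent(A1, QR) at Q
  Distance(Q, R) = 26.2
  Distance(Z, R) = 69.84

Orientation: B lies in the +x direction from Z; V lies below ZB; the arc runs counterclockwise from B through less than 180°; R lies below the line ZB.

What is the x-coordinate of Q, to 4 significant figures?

50.46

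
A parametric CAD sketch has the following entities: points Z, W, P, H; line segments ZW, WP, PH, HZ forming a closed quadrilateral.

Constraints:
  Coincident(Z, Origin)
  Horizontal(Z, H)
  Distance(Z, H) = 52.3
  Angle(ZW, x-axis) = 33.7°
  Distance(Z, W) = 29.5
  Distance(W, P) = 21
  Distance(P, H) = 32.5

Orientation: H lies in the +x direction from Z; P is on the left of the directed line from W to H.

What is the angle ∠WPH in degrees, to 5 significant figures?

70.356°

Z is at the origin; ZH is horizontal with |ZH| = 52.3 and H in +x, so H = (52.3, 0). ZW runs at 33.7° with |ZW| = 29.5, so W = (24.543, 16.368). P is determined by |WP| = 21.0 and |PH| = 32.5 together: it lies at the intersection of circle(W, 21.0) and circle(H, 32.5). With |WH| = 32.224, the foot of the radical line on WH is 6.5655 from W and the perpendicular offset is √(21.0² − 6.5655²) = 19.947. Taking the left-of-WH solution: P = (40.330, 30.215).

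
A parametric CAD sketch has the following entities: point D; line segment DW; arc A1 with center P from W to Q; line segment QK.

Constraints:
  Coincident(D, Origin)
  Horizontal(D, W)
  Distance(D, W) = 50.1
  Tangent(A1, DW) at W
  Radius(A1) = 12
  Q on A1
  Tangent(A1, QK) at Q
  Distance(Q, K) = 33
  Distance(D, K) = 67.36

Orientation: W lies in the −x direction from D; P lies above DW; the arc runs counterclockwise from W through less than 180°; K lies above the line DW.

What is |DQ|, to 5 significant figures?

41.604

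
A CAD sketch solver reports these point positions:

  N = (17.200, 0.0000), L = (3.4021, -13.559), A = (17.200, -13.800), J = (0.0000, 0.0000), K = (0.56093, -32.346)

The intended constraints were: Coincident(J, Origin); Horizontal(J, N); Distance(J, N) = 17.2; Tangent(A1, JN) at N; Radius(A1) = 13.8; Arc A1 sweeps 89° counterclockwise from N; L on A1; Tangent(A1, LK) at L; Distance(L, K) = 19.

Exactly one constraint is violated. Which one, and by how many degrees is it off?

Tangent(A1, LK) at L — off by 7.60°.

J = (0.00, 0.00) ✓; J.y = 0.00, N.y = 0.00 ✓; |JN| = 17.20 ✓; ∠(AN, NJ) = 90.00° ✓; |AN| = 13.80 ✓; bearing(A→L) − bearing(A→N) = 89.00° ✓; |AL| = 13.80 ✓; ∠(AL, LK) = 97.60° ✗; |LK| = 19.00 ✓.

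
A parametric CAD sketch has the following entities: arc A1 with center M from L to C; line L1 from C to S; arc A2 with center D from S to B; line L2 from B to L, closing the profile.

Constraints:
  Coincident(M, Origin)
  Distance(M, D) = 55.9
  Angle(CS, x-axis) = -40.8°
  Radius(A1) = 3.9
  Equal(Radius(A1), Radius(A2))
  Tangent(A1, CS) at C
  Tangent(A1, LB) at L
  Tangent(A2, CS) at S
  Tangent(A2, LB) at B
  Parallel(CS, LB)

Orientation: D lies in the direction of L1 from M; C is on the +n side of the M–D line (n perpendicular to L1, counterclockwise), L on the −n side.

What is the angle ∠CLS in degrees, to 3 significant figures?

82.1°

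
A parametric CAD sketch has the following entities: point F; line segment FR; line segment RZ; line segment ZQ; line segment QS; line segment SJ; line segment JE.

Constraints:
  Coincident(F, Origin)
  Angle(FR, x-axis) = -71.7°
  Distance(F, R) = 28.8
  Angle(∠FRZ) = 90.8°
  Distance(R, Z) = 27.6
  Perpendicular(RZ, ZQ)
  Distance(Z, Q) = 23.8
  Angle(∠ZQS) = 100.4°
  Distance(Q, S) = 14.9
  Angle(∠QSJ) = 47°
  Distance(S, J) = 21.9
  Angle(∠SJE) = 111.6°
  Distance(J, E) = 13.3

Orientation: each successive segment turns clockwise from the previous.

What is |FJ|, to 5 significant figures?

32.606

∠ZQS = 100.4° gives QS at 29.500° from the x-axis; with |QS| = 14.9, S = (-11.857, -6.5478). ∠QSJ = 47.0° gives SJ at -103.50° from the x-axis; with |SJ| = 21.9, J = (-16.970, -27.843). Then |FJ| = |J − F| = 32.606.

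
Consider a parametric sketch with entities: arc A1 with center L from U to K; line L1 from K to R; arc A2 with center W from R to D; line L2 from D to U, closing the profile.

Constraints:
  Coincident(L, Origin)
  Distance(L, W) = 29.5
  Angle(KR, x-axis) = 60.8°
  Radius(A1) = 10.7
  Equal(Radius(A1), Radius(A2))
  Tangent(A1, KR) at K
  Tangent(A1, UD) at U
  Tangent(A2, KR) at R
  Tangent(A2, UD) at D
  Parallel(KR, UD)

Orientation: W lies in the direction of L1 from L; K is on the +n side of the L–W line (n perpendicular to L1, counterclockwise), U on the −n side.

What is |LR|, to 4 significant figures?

31.38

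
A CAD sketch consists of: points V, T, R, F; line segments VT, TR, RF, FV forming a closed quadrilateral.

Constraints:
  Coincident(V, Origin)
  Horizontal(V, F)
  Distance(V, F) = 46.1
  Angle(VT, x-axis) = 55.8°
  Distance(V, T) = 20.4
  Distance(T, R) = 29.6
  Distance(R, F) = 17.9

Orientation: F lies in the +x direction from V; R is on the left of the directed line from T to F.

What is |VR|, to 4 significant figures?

44.51

V is at the origin; V and F share the same y with |VF| = 46.1 and F in +x, so F = (46.1, 0). VT runs at 55.8° with |VT| = 20.4, so T = (11.47, 16.87). R is determined by |TR| = 29.6 and |RF| = 17.9 together: it lies at the intersection of circle(T, 29.6) and circle(F, 17.9). With |TF| = 38.52, the foot of the radical line on TF is 26.48 from T and the perpendicular offset is √(29.6² − 26.48²) = 13.24. Taking the left-of-TF solution: R = (41.06, 17.18).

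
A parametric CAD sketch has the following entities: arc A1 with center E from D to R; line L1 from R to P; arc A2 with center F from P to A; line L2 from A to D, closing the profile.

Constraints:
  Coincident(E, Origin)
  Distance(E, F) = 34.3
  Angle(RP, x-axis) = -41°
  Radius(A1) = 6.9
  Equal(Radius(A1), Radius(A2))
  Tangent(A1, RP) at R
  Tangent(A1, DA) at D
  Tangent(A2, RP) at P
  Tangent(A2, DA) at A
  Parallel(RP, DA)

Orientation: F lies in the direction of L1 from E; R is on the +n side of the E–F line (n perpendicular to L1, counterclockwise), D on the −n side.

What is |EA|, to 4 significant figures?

34.99

Tangency of A1 to both parallel lines with radius 6.9 puts R and D at E ± 6.9·n: R = (4.527, 5.207), D = (-4.527, -5.207). Equal radii place P and A the same way about F: P = F + 6.9·n = (30.41, -17.30), A = F − 6.9·n = (21.36, -27.71). Then |EA| = |A − E| = 34.99.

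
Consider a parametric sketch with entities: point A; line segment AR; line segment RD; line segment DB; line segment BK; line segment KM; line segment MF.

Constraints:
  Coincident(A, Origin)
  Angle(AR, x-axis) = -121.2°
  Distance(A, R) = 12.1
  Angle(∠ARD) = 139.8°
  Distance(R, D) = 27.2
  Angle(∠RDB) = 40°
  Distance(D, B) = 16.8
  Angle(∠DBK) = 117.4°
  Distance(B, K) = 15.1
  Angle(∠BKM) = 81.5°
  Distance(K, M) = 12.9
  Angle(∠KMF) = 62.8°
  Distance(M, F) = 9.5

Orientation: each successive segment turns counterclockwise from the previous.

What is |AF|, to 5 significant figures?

22.057

A is at the origin; AR runs at -121.2° with length 12.1, so R = (-6.2681, -10.350). ∠ARD = 139.8° gives RD at -81.000° from the x-axis; with |RD| = 27.2, D = (-2.0131, -37.215). ∠RDB = 40.0° gives DB at 59.000° from the x-axis; with |DB| = 16.8, B = (6.6395, -22.815). ∠DBK = 117.4° gives BK at 121.60° from the x-axis; with |BK| = 15.1, K = (-1.2727, -9.9535). ∠BKM = 81.5° gives KM at -139.90° from the x-axis; with |KM| = 12.9, M = (-11.140, -18.263). ∠KMF = 62.8° gives MF at -22.700° from the x-axis; with |MF| = 9.5, F = (-2.3760, -21.929). Then |AF| = |F − A| = 22.057.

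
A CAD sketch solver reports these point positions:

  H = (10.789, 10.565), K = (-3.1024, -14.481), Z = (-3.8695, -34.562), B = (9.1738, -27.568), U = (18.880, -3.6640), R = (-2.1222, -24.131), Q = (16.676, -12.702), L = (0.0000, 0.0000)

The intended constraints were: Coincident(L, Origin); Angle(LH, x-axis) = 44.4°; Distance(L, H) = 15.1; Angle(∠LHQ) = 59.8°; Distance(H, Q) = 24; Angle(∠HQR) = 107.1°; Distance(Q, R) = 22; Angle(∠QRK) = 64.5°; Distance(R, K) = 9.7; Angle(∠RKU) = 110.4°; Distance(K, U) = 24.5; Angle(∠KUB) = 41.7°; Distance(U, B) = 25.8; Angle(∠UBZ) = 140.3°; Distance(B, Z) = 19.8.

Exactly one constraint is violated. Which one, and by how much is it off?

Distance(B, Z) = 19.8 — off by 5.00.

L = (0.00, 0.00) ✓; LH at 44.40° ✓; |LH| = 15.10 ✓; ∠LHQ = 59.80° ✓; |HQ| = 24.00 ✓; ∠HQR = 107.1° ✓; |QR| = 22.00 ✓; ∠QRK = 64.50° ✓; |RK| = 9.700 ✓; ∠RKU = 110.4° ✓; |KU| = 24.50 ✓; ∠KUB = 41.70° ✓; |UB| = 25.80 ✓; ∠UBZ = 140.3° ✓; |BZ| = 14.80 ✗.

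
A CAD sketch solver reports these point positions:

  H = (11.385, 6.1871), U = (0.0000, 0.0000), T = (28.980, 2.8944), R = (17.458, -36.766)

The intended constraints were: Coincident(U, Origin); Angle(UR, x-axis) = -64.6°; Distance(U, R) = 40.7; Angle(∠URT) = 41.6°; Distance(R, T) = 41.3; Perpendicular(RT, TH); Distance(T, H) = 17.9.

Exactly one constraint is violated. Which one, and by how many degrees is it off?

Perpendicular(RT, TH) — off by 5.60°.

U = (0.00, 0.00) ✓; UR at -64.60° ✓; |UR| = 40.70 ✓; ∠URT = 41.60° ✓; |RT| = 41.30 ✓; ∠(RT, TH) = 95.60° ✗; |TH| = 17.90 ✓.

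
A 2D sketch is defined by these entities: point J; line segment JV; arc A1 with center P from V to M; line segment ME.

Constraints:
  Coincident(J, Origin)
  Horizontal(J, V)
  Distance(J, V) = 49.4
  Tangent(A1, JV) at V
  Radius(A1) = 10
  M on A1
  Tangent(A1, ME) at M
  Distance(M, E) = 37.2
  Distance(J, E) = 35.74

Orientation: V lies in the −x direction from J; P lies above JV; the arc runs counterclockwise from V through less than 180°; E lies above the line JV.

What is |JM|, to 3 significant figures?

42.0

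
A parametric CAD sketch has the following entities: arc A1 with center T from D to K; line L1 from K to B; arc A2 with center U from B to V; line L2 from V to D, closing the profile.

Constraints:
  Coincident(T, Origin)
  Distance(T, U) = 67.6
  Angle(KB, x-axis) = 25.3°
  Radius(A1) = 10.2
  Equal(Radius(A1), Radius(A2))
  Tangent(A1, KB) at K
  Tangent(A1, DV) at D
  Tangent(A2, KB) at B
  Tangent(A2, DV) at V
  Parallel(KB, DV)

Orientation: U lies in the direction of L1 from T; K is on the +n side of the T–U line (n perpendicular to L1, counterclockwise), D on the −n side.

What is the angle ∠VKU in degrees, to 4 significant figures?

8.212°

The slot axis is L1's direction at 25.3°, so u = (cos 25.3°, sin 25.3°) = (0.9041, 0.4274) and n = (−sin 25.3°, cos 25.3°) = (-0.4274, 0.9041). T is at the origin and U lies 67.6 along u from T, so U = 67.6·u = (61.12, 28.89). Tangency of A1 to both parallel lines with radius 10.2 puts K and D at T ± 10.2·n: K = (-4.359, 9.222), D = (4.359, -9.222). Equal radii place B and V the same way about U: B = U + 10.2·n = (56.76, 38.11), V = U − 10.2·n = (65.48, 19.67). Then cos ∠VKU = KV·KU / (|KV||KU|), giving 8.212°.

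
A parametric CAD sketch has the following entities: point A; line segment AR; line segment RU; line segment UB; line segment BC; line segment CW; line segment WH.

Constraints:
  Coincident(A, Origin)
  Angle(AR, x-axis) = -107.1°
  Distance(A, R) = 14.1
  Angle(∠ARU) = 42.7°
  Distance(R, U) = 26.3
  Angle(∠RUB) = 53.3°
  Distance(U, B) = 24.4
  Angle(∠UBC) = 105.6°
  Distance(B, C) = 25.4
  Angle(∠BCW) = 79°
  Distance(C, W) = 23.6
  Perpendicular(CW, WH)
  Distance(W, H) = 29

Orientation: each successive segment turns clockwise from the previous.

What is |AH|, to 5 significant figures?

15.229

A is at the origin; AR runs at -107.1° with length 14.1, so R = (-4.1460, -13.477). ∠ARU = 42.7° gives RU at 115.60° from the x-axis; with |RU| = 26.3, U = (-15.510, 10.242). ∠RUB = 53.3° gives UB at -11.100° from the x-axis; with |UB| = 24.4, B = (8.4337, 5.5440). ∠UBC = 105.6° gives BC at -85.500° from the x-axis; with |BC| = 25.4, C = (10.427, -19.778). ∠BCW = 79.0° gives CW at 173.50° from the x-axis; with |CW| = 23.6, W = (-13.022, -17.106). CW ⟂ WH, so WH runs at 83.500°; with |WH| = 29.0, H = (-9.7388, 11.707). Then |AH| = |H − A| = 15.229.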